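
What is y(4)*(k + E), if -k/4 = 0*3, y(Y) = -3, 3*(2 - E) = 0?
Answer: -6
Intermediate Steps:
E = 2 (E = 2 - ⅓*0 = 2 + 0 = 2)
k = 0 (k = -0*3 = -4*0 = 0)
y(4)*(k + E) = -3*(0 + 2) = -3*2 = -6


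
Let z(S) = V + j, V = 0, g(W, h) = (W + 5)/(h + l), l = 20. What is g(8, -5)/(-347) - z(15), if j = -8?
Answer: 41627/5205 ≈ 7.9975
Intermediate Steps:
g(W, h) = (5 + W)/(20 + h) (g(W, h) = (W + 5)/(h + 20) = (5 + W)/(20 + h))
z(S) = -8 (z(S) = 0 - 8 = -8)
g(8, -5)/(-347) - z(15) = ((5 + 8)/(20 - 5))/(-347) - 1*(-8) = (13/15)*(-1/347) + 8 = -13/5205 + 8 = 41627/5205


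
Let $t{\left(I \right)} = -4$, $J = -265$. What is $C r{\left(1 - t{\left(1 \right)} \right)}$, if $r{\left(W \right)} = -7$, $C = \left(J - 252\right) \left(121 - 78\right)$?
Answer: $155617$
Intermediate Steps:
$C = -22231$ ($C = \left(-265 - 252\right) \left(121 - 78\right) = \left(-517\right) 43 = -22231$)
$C r{\left(1 - t{\left(1 \right)} \right)} = \left(-22231\right) \left(-7\right) = 155617$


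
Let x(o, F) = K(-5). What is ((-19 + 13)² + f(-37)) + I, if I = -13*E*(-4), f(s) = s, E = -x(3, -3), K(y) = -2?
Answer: 103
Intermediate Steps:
x(o, F) = -2
E = 2 (E = -1*(-2) = 2)
I = 104 (I = -13*2*(-4) = -26*(-4) = 104)
((-19 + 13)² + f(-37)) + I = ((-19 + 13)² - 37) + 104 = ((-6)² - 37) + 104 = (36 - 37) + 104 = -1 + 104 = 103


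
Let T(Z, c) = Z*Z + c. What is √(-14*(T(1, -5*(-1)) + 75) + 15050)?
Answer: 14*√71 ≈ 117.97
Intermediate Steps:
T(Z, c) = c + Z² (T(Z, c) = Z² + c = c + Z²)
√(-14*(T(1, -5*(-1)) + 75) + 15050) = √(-14*((-5*(-1) + 1²) + 75) + 15050) = √(-14*((5 + 1) + 75) + 15050) = √(-14*(6 + 75) + 15050) = √(-14*81 + 15050) = √(-1134 + 15050) = √13916 = 14*√71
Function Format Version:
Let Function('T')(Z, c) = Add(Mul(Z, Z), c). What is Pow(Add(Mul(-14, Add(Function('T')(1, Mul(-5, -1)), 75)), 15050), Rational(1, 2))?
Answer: Mul(14, Pow(71, Rational(1, 2))) ≈ 117.97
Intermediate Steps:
Function('T')(Z, c) = Add(c, Pow(Z, 2)) (Function('T')(Z, c) = Add(Pow(Z, 2), c) = Add(c, Pow(Z, 2)))
Pow(Add(Mul(-14, Add(Function('T')(1, Mul(-5, -1)), 75)), 15050), Rational(1, 2)) = Pow(Add(Mul(-14, Add(Add(Mul(-5, -1), Pow(1, 2)), 75)), 15050), Rational(1, 2)) = Pow(Add(Mul(-14, Add(Add(5, 1), 75)), 15050), Rational(1, 2)) = Pow(Add(Mul(-14, Add(6, 75)), 15050), Rational(1, 2)) = Pow(Add(Mul(-14, 81), 15050), Rational(1, 2)) = Pow(Add(-1134, 15050), Rational(1, 2)) = Pow(13916, Rational(1, 2)) = Mul(14, Pow(71, Rational(1, 2)))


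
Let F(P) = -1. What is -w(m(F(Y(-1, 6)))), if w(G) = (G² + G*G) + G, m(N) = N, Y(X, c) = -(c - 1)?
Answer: -1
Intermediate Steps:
Y(X, c) = 1 - c (Y(X, c) = -(-1 + c) = 1 - c)
w(G) = G + 2*G² (w(G) = (G² + G²) + G = 2*G² + G = G + 2*G²)
-w(m(F(Y(-1, 6)))) = -(-1)*(1 + 2*(-1)) = -(-1)*(1 - 2) = -(-1)*(-1) = -1*1 = -1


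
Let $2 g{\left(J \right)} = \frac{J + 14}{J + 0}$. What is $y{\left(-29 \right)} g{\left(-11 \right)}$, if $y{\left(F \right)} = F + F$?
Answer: $\frac{87}{11} \approx 7.9091$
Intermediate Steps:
$g{\left(J \right)} = \frac{14 + J}{2 J}$ ($g{\left(J \right)} = \frac{\left(J + 14\right) \frac{1}{J + 0}}{2} = \frac{\left(14 + J\right) \frac{1}{J}}{2} = \frac{\frac{1}{J} \left(14 + J\right)}{2} = \frac{14 + J}{2 J}$)
$y{\left(F \right)} = 2 F$
$y{\left(-29 \right)} g{\left(-11 \right)} = 2 \left(-29\right) \frac{14 - 11}{2 \left(-11\right)} = - 58 \cdot \frac{1}{2} \left(- \frac{1}{11}\right) 3 = \left(-58\right) \left(- \frac{3}{22}\right) = \frac{87}{11}$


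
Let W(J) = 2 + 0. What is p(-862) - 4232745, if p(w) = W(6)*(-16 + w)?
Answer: -4234501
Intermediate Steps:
W(J) = 2
p(w) = -32 + 2*w (p(w) = 2*(-16 + w) = -32 + 2*w)
p(-862) - 4232745 = (-32 + 2*(-862)) - 4232745 = (-32 - 1724) - 4232745 = -1756 - 4232745 = -4234501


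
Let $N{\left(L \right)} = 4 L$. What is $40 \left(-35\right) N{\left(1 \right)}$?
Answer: $-5600$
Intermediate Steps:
$40 \left(-35\right) N{\left(1 \right)} = 40 \left(-35\right) 4 \cdot 1 = \left(-1400\right) 4 = -5600$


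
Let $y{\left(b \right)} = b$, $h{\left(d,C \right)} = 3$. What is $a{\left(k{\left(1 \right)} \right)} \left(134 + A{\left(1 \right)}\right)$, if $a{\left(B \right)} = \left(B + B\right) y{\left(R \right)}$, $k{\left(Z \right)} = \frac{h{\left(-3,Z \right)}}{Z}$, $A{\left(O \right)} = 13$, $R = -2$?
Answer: $-1764$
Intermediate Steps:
$k{\left(Z \right)} = \frac{3}{Z}$
$a{\left(B \right)} = - 4 B$ ($a{\left(B \right)} = \left(B + B\right) \left(-2\right) = 2 B \left(-2\right) = - 4 B$)
$a{\left(k{\left(1 \right)} \right)} \left(134 + A{\left(1 \right)}\right) = - 4 \cdot \frac{3}{1} \left(134 + 13\right) = - 4 \cdot 3 \cdot 1 \cdot 147 = \left(-4\right) 3 \cdot 147 = \left(-12\right) 147 = -1764$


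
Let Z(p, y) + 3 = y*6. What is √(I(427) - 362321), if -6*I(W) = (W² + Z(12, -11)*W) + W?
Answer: I*√13963314/6 ≈ 622.79*I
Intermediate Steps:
Z(p, y) = -3 + 6*y (Z(p, y) = -3 + y*6 = -3 + 6*y)
I(W) = -W²/6 + 34*W/3 (I(W) = -((W² + (-3 + 6*(-11))*W) + W)/6 = -((W² + (-3 - 66)*W) + W)/6 = -((W² - 69*W) + W)/6 = -(W² - 68*W)/6 = -W²/6 + 34*W/3)
√(I(427) - 362321) = √((⅙)*427*(68 - 1*427) - 362321) = √((⅙)*427*(68 - 427) - 362321) = √((⅙)*427*(-359) - 362321) = √(-153293/6 - 362321) = √(-2327219/6) = I*√13963314/6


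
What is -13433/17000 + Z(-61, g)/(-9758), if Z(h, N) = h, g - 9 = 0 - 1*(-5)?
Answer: -3824771/4879000 ≈ -0.78393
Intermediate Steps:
g = 14 (g = 9 + (0 - 1*(-5)) = 9 + (0 + 5) = 9 + 5 = 14)
-13433/17000 + Z(-61, g)/(-9758) = -13433/17000 - 61/(-9758) = -13433*1/17000 - 61*(-1/9758) = -13433/17000 + 61/9758 = -3824771/4879000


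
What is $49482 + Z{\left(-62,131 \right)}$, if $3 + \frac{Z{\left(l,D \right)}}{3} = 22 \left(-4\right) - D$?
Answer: $48816$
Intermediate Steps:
$Z{\left(l,D \right)} = -273 - 3 D$ ($Z{\left(l,D \right)} = -9 + 3 \left(22 \left(-4\right) - D\right) = -9 + 3 \left(-88 - D\right) = -9 - \left(264 + 3 D\right) = -273 - 3 D$)
$49482 + Z{\left(-62,131 \right)} = 49482 - 666 = 48816$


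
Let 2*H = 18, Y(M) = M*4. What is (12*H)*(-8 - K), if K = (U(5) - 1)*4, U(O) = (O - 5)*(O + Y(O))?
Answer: -432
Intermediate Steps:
Y(M) = 4*M
U(O) = 5*O*(-5 + O) (U(O) = (O - 5)*(O + 4*O) = (-5 + O)*(5*O) = 5*O*(-5 + O))
K = -4 (K = (5*5*(-5 + 5) - 1)*4 = (5*5*0 - 1)*4 = (0 - 1)*4 = -1*4 = -4)
H = 9 (H = (½)*18 = 9)
(12*H)*(-8 - K) = (12*9)*(-8 - 1*(-4)) = 108*(-8 + 4) = 108*(-4) = -432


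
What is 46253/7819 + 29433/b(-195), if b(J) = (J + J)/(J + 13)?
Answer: 537216728/39095 ≈ 13741.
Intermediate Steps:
b(J) = 2*J/(13 + J) (b(J) = (2*J)/(13 + J) = 2*J/(13 + J))
46253/7819 + 29433/b(-195) = 46253/7819 + 29433/((2*(-195)/(13 - 195))) = 46253*(1/7819) + 29433/((2*(-195)/(-182))) = 46253/7819 + 29433/((2*(-195)*(-1/182))) = 46253/7819 + 29433/(15/7) = 46253/7819 + 29433*(7/15) = 46253/7819 + 68677/5 = 537216728/39095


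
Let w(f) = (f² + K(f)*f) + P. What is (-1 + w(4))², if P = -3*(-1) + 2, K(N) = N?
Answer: 1296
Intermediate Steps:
P = 5 (P = 3 + 2 = 5)
w(f) = 5 + 2*f² (w(f) = (f² + f*f) + 5 = (f² + f²) + 5 = 2*f² + 5 = 5 + 2*f²)
(-1 + w(4))² = (-1 + (5 + 2*4²))² = (-1 + (5 + 2*16))² = (-1 + (5 + 32))² = (-1 + 37)² = 36² = 1296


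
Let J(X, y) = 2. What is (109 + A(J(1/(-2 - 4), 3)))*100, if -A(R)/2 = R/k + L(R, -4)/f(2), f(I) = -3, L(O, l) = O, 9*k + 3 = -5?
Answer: 34450/3 ≈ 11483.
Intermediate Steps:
k = -8/9 (k = -⅓ + (⅑)*(-5) = -⅓ - 5/9 = -8/9 ≈ -0.88889)
A(R) = 35*R/12 (A(R) = -2*(R/(-8/9) + R/(-3)) = -2*(R*(-9/8) + R*(-⅓)) = -2*(-9*R/8 - R/3) = -(-35)*R/12 = 35*R/12)
(109 + A(J(1/(-2 - 4), 3)))*100 = (109 + (35/12)*2)*100 = (109 + 35/6)*100 = (689/6)*100 = 34450/3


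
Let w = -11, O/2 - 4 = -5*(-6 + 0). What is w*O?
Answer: -748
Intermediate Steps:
O = 68 (O = 8 + 2*(-5*(-6 + 0)) = 8 + 2*(-5*(-6)) = 8 + 2*30 = 8 + 60 = 68)
w*O = -11*68 = -748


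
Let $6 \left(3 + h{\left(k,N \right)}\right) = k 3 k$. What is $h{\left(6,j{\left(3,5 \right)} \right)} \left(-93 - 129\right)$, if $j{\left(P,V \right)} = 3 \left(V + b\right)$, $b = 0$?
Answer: $-3330$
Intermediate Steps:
$j{\left(P,V \right)} = 3 V$ ($j{\left(P,V \right)} = 3 \left(V + 0\right) = 3 V$)
$h{\left(k,N \right)} = -3 + \frac{k^{2}}{2}$ ($h{\left(k,N \right)} = -3 + \frac{k 3 k}{6} = -3 + \frac{3 k k}{6} = -3 + \frac{3 k^{2}}{6} = -3 + \frac{k^{2}}{2}$)
$h{\left(6,j{\left(3,5 \right)} \right)} \left(-93 - 129\right) = \left(-3 + \frac{6^{2}}{2}\right) \left(-93 - 129\right) = \left(-3 + \frac{1}{2} \cdot 36\right) \left(-222\right) = \left(-3 + 18\right) \left(-222\right) = 15 \left(-222\right) = -3330$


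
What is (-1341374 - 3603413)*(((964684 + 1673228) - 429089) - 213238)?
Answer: -9867742765395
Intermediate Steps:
(-1341374 - 3603413)*(((964684 + 1673228) - 429089) - 213238) = -4944787*((2637912 - 429089) - 213238) = -4944787*(2208823 - 213238) = -4944787*1995585 = -9867742765395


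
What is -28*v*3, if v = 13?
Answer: -1092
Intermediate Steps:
-28*v*3 = -28*13*3 = -364*3 = -1092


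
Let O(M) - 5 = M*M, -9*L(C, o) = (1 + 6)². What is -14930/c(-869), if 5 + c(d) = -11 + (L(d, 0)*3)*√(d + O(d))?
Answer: -2149920/1811064793 + 2194710*√754297/1811064793 ≈ 1.0513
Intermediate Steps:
L(C, o) = -49/9 (L(C, o) = -(1 + 6)²/9 = -⅑*7² = -⅑*49 = -49/9)
O(M) = 5 + M² (O(M) = 5 + M*M = 5 + M²)
c(d) = -16 - 49*√(5 + d + d²)/3 (c(d) = -5 + (-11 + (-49/9*3)*√(d + (5 + d²))) = -5 + (-11 - 49*√(5 + d + d²)/3) = -16 - 49*√(5 + d + d²)/3)
-14930/c(-869) = -14930/(-16 - 49*√(5 - 869 + (-869)²)/3) = -14930/(-16 - 49*√(5 - 869 + 755161)/3) = -14930/(-16 - 49*√754297/3)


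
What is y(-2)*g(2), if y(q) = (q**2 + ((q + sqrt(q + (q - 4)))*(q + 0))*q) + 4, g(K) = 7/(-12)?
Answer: -14*I*sqrt(2)/3 ≈ -6.5997*I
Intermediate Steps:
g(K) = -7/12 (g(K) = 7*(-1/12) = -7/12)
y(q) = 4 + q**2 + q**2*(q + sqrt(-4 + 2*q)) (y(q) = (q**2 + ((q + sqrt(q + (-4 + q)))*q)*q) + 4 = (q**2 + ((q + sqrt(-4 + 2*q))*q)*q) + 4 = (q**2 + (q*(q + sqrt(-4 + 2*q)))*q) + 4 = (q**2 + q**2*(q + sqrt(-4 + 2*q))) + 4 = 4 + q**2 + q**2*(q + sqrt(-4 + 2*q)))
y(-2)*g(2) = (4 + (-2)**2 + (-2)**3 + (-2)**2*sqrt(-4 + 2*(-2)))*(-7/12) = (4 + 4 - 8 + 4*sqrt(-4 - 4))*(-7/12) = (4 + 4 - 8 + 4*sqrt(-8))*(-7/12) = (4 + 4 - 8 + 4*(2*I*sqrt(2)))*(-7/12) = (4 + 4 - 8 + 8*I*sqrt(2))*(-7/12) = (8*I*sqrt(2))*(-7/12) = -14*I*sqrt(2)/3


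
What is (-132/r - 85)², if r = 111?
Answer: 10169721/1369 ≈ 7428.6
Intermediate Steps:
(-132/r - 85)² = (-132/111 - 85)² = (-132*1/111 - 85)² = (-44/37 - 85)² = (-3189/37)² = 10169721/1369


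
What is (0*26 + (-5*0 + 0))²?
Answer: 0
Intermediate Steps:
(0*26 + (-5*0 + 0))² = (0 + (0 + 0))² = (0 + 0)² = 0² = 0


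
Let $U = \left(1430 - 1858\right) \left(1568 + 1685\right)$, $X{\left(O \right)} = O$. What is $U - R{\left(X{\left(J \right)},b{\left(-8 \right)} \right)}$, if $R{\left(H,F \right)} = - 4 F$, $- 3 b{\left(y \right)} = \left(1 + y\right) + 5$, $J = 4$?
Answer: $- \frac{4176844}{3} \approx -1.3923 \cdot 10^{6}$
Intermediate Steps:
$b{\left(y \right)} = -2 - \frac{y}{3}$ ($b{\left(y \right)} = - \frac{\left(1 + y\right) + 5}{3} = - \frac{6 + y}{3} = -2 - \frac{y}{3}$)
$U = -1392284$ ($U = \left(-428\right) 3253 = -1392284$)
$U - R{\left(X{\left(J \right)},b{\left(-8 \right)} \right)} = -1392284 - - 4 \left(-2 - - \frac{8}{3}\right) = -1392284 - - 4 \left(-2 + \frac{8}{3}\right) = -1392284 - \left(-4\right) \frac{2}{3} = -1392284 - - \frac{8}{3} = -1392284 + \frac{8}{3} = - \frac{4176844}{3}$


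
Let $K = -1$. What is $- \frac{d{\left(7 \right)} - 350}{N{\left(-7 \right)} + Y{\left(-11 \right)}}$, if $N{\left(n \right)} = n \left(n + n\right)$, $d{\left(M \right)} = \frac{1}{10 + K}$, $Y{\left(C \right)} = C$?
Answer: $\frac{3149}{783} \approx 4.0217$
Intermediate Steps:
$d{\left(M \right)} = \frac{1}{9}$ ($d{\left(M \right)} = \frac{1}{10 - 1} = \frac{1}{9}$)
$N{\left(n \right)} = 2 n^{2}$ ($N{\left(n \right)} = n 2 n = 2 n^{2}$)
$- \frac{d{\left(7 \right)} - 350}{N{\left(-7 \right)} + Y{\left(-11 \right)}} = - \frac{\frac{1}{9} - 350}{2 \left(-7\right)^{2} - 11} = - \frac{-3149}{9 \left(2 \cdot 49 - 11\right)} = - \frac{-3149}{9 \left(98 - 11\right)} = - \frac{-3149}{9 \cdot 87} = \left(-1\right) \left(- \frac{3149}{783}\right) = \frac{3149}{783}$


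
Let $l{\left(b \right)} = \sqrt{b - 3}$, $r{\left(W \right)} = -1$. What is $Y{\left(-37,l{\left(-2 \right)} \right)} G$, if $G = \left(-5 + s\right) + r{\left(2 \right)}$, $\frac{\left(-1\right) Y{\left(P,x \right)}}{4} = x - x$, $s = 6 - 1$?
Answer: $0$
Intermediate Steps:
$s = 5$ ($s = 6 - 1 = 5$)
$l{\left(b \right)} = \sqrt{-3 + b}$
$Y{\left(P,x \right)} = 0$ ($Y{\left(P,x \right)} = - 4 \left(x - x\right) = \left(-4\right) 0 = 0$)
$G = -1$ ($G = \left(-5 + 5\right) - 1 = 0 - 1 = -1$)
$Y{\left(-37,l{\left(-2 \right)} \right)} G = 0 \left(-1\right) = 0$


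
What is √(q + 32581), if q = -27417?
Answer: 2*√1291 ≈ 71.861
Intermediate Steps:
√(q + 32581) = √(-27417 + 32581) = √5164 = 2*√1291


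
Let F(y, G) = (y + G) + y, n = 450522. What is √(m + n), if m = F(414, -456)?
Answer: √450894 ≈ 671.49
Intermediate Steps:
F(y, G) = G + 2*y (F(y, G) = (G + y) + y = G + 2*y)
m = 372 (m = -456 + 2*414 = -456 + 828 = 372)
√(m + n) = √(372 + 450522) = √450894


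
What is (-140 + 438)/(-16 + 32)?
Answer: 149/8 ≈ 18.625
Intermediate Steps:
(-140 + 438)/(-16 + 32) = 298/16 = 298*(1/16) = 149/8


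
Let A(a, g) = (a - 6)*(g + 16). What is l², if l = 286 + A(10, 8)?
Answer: 145924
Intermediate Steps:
A(a, g) = (-6 + a)*(16 + g)
l = 382 (l = 286 + (-96 - 6*8 + 16*10 + 10*8) = 286 + (-96 - 48 + 160 + 80) = 286 + 96 = 382)
l² = 382² = 145924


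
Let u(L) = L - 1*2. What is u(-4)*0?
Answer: 0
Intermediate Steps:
u(L) = -2 + L (u(L) = L - 2 = -2 + L)
u(-4)*0 = (-2 - 4)*0 = -6*0 = 0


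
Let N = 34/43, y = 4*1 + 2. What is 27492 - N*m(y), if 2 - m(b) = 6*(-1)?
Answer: 1181884/43 ≈ 27486.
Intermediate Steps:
y = 6 (y = 4 + 2 = 6)
m(b) = 8 (m(b) = 2 - 6*(-1) = 2 - 1*(-6) = 2 + 6 = 8)
N = 34/43 (N = 34*(1/43) = 34/43 ≈ 0.79070)
27492 - N*m(y) = 27492 - 34*8/43 = 27492 - 1*272/43 = 27492 - 272/43 = 1181884/43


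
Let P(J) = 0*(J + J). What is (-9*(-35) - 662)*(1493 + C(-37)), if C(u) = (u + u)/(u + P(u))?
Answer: -518765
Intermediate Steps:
P(J) = 0 (P(J) = 0*(2*J) = 0)
C(u) = 2 (C(u) = (u + u)/(u + 0) = (2*u)/u = 2)
(-9*(-35) - 662)*(1493 + C(-37)) = (-9*(-35) - 662)*(1493 + 2) = (315 - 662)*1495 = -347*1495 = -518765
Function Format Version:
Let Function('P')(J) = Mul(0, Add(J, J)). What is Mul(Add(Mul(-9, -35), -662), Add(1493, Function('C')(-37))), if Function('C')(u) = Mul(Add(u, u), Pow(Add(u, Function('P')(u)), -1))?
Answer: -518765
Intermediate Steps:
Function('P')(J) = 0 (Function('P')(J) = Mul(0, Mul(2, J)) = 0)
Function('C')(u) = 2 (Function('C')(u) = Mul(Add(u, u), Pow(Add(u, 0), -1)) = Mul(Mul(2, u), Pow(u, -1)) = 2)
Mul(Add(Mul(-9, -35), -662), Add(1493, Function('C')(-37))) = Mul(Add(Mul(-9, -35), -662), Add(1493, 2)) = Mul(Add(315, -662), 1495) = Mul(-347, 1495) = -518765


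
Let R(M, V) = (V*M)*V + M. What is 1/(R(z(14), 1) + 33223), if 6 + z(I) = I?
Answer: 1/33239 ≈ 3.0085e-5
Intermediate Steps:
z(I) = -6 + I
R(M, V) = M + M*V² (R(M, V) = (M*V)*V + M = M*V² + M = M + M*V²)
1/(R(z(14), 1) + 33223) = 1/((-6 + 14)*(1 + 1²) + 33223) = 1/(8*(1 + 1) + 33223) = 1/(8*2 + 33223) = 1/(16 + 33223) = 1/33239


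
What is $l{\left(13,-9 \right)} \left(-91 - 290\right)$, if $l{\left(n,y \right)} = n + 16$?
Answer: $-11049$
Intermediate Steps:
$l{\left(n,y \right)} = 16 + n$
$l{\left(13,-9 \right)} \left(-91 - 290\right) = \left(16 + 13\right) \left(-91 - 290\right) = 29 \left(-381\right) = -11049$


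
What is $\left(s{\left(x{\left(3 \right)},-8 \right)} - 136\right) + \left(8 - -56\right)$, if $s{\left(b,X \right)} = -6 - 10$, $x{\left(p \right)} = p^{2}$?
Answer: $-88$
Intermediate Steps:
$s{\left(b,X \right)} = -16$ ($s{\left(b,X \right)} = -6 - 10 = -16$)
$\left(s{\left(x{\left(3 \right)},-8 \right)} - 136\right) + \left(8 - -56\right) = \left(-16 - 136\right) + \left(8 - -56\right) = -152 + \left(8 + 56\right) = -152 + 64 = -88$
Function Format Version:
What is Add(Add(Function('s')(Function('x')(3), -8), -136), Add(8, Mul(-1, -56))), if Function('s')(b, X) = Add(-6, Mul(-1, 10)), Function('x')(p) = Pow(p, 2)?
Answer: -88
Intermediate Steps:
Function('s')(b, X) = -16 (Function('s')(b, X) = Add(-6, -10) = -16)
Add(Add(Function('s')(Function('x')(3), -8), -136), Add(8, Mul(-1, -56))) = Add(Add(-16, -136), Add(8, Mul(-1, -56))) = Add(-152, Add(8, 56)) = Add(-152, 64) = -88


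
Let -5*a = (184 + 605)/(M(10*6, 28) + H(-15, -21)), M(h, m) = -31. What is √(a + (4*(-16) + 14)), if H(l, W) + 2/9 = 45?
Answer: I*√5905655/310 ≈ 7.8392*I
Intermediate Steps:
H(l, W) = 403/9 (H(l, W) = -2/9 + 45 = 403/9)
a = -7101/620 (a = -(184 + 605)/(5*(-31 + 403/9)) = -789/(5*124/9) = -789*9/(5*124) = -⅕*7101/124 = -7101/620 ≈ -11.453)
√(a + (4*(-16) + 14)) = √(-7101/620 + (4*(-16) + 14)) = √(-7101/620 + (-64 + 14)) = √(-7101/620 - 50) = √(-38101/620) = I*√5905655/310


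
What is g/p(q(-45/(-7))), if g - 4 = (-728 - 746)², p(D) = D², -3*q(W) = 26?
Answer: 4888530/169 ≈ 28926.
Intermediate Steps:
q(W) = -26/3 (q(W) = -⅓*26 = -26/3)
g = 2172680 (g = 4 + (-728 - 746)² = 4 + (-1474)² = 4 + 2172676 = 2172680)
g/p(q(-45/(-7))) = 2172680/((-26/3)²) = 2172680/(676/9) = 2172680*(9/676) = 4888530/169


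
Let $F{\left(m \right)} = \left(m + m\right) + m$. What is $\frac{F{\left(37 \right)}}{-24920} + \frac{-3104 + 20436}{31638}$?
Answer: $\frac{214200811}{394209480} \approx 0.54337$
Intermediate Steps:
$F{\left(m \right)} = 3 m$ ($F{\left(m \right)} = 2 m + m = 3 m$)
$\frac{F{\left(37 \right)}}{-24920} + \frac{-3104 + 20436}{31638} = \frac{3 \cdot 37}{-24920} + \frac{-3104 + 20436}{31638} = 111 \left(- \frac{1}{24920}\right) + 17332 \cdot \frac{1}{31638} = - \frac{111}{24920} + \frac{8666}{15819} = \frac{214200811}{394209480}$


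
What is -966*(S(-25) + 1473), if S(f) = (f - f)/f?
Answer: -1422918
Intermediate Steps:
S(f) = 0 (S(f) = 0/f = 0)
-966*(S(-25) + 1473) = -966*(0 + 1473) = -966*1473 = -1422918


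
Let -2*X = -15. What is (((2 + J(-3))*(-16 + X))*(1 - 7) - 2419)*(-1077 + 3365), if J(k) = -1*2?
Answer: -5534672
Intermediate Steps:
J(k) = -2
X = 15/2 (X = -½*(-15) = 15/2 ≈ 7.5000)
(((2 + J(-3))*(-16 + X))*(1 - 7) - 2419)*(-1077 + 3365) = (((2 - 2)*(-16 + 15/2))*(1 - 7) - 2419)*(-1077 + 3365) = ((0*(-17/2))*(-6) - 2419)*2288 = (0*(-6) - 2419)*2288 = (0 - 2419)*2288 = -2419*2288 = -5534672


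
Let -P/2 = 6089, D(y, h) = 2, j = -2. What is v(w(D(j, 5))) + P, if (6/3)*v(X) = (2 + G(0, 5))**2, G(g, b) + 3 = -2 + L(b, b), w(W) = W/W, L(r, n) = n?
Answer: -12176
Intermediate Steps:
w(W) = 1
P = -12178 (P = -2*6089 = -12178)
G(g, b) = -5 + b (G(g, b) = -3 + (-2 + b) = -5 + b)
v(X) = 2 (v(X) = (2 + (-5 + 5))**2/2 = (2 + 0)**2/2 = (1/2)*2**2 = (1/2)*4 = 2)
v(w(D(j, 5))) + P = 2 - 12178 = -12176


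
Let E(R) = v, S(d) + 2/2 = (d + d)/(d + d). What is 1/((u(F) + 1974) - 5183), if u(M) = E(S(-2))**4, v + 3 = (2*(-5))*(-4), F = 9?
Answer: 1/1870952 ≈ 5.3449e-7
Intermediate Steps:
S(d) = 0 (S(d) = -1 + (d + d)/(d + d) = -1 + (2*d)/((2*d)) = -1 + (2*d)*(1/(2*d)) = -1 + 1 = 0)
v = 37 (v = -3 + (2*(-5))*(-4) = -3 - 10*(-4) = -3 + 40 = 37)
E(R) = 37
u(M) = 1874161 (u(M) = 37**4 = 1874161)
1/((u(F) + 1974) - 5183) = 1/((1874161 + 1974) - 5183) = 1/(1876135 - 5183) = 1/1870952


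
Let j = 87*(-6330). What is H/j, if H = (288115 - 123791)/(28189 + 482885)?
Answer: -41081/70363390635 ≈ -5.8384e-7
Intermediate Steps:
j = -550710
H = 82162/255537 (H = 164324/511074 = 164324*(1/511074) = 82162/255537 ≈ 0.32153)
H/j = (82162/255537)/(-550710) = (82162/255537)*(-1/550710) = -41081/70363390635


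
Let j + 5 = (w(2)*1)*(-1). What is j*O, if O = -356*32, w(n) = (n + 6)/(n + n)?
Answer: 79744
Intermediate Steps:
w(n) = (6 + n)/(2*n) (w(n) = (6 + n)/((2*n)) = (6 + n)*(1/(2*n)) = (6 + n)/(2*n))
j = -7 (j = -5 + (((1/2)*(6 + 2)/2)*1)*(-1) = -5 + (((1/2)*(1/2)*8)*1)*(-1) = -5 + (2*1)*(-1) = -5 + 2*(-1) = -5 - 2 = -7)
O = -11392
j*O = -7*(-11392) = 79744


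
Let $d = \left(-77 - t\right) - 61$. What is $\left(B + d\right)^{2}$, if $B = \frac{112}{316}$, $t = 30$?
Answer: $\frac{175403536}{6241} \approx 28105.0$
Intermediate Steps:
$B = \frac{28}{79}$ ($B = 112 \cdot \frac{1}{316} = \frac{28}{79} \approx 0.35443$)
$d = -168$ ($d = \left(-77 - 30\right) - 61 = -107 - 61 = -168$)
$\left(B + d\right)^{2} = \left(\frac{28}{79} - 168\right)^{2} = \left(- \frac{13244}{79}\right)^{2} = \frac{175403536}{6241}$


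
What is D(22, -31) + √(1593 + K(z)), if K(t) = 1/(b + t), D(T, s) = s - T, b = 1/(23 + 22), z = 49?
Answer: -53 + 33*√7118762/2206 ≈ -13.087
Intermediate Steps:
b = 1/45 ≈ 0.022222
K(t) = 1/(1/45 + t)
D(22, -31) + √(1593 + K(z)) = (-31 - 1*22) + √(1593 + 45/(1 + 45*49)) = (-31 - 22) + √(1593 + 45/(1 + 2205)) = -53 + √(1593 + 45/2206) = -53 + √(3514203/2206) = -53 + 33*√7118762/2206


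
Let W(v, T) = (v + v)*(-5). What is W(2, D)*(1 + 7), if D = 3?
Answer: -160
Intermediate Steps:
W(v, T) = -10*v (W(v, T) = (2*v)*(-5) = -10*v)
W(2, D)*(1 + 7) = (-10*2)*(1 + 7) = -20*8 = -160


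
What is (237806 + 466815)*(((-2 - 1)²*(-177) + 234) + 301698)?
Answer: 211625166519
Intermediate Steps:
(237806 + 466815)*(((-2 - 1)²*(-177) + 234) + 301698) = 704621*(((-3)²*(-177) + 234) + 301698) = 704621*((9*(-177) + 234) + 301698) = 704621*((-1593 + 234) + 301698) = 704621*(-1359 + 301698) = 704621*300339 = 211625166519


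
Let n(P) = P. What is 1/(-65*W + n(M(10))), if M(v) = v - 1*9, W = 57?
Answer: -1/3704 ≈ -0.00026998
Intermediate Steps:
M(v) = -9 + v (M(v) = v - 9 = -9 + v)
1/(-65*W + n(M(10))) = 1/(-65*57 + (-9 + 10)) = 1/(-3705 + 1) = 1/(-3704) = -1/3704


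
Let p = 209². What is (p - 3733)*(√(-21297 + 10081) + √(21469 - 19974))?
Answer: 39948*√1495 + 159792*I*√701 ≈ 1.5446e+6 + 4.2307e+6*I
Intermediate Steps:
p = 43681
(p - 3733)*(√(-21297 + 10081) + √(21469 - 19974)) = (43681 - 3733)*(√(-21297 + 10081) + √(21469 - 19974)) = 39948*(√(-11216) + √1495) = 39948*(4*I*√701 + √1495) = 39948*(√1495 + 4*I*√701) = 39948*√1495 + 159792*I*√701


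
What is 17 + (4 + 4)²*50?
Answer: 3217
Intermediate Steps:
17 + (4 + 4)²*50 = 17 + 8²*50 = 17 + 64*50 = 17 + 3200 = 3217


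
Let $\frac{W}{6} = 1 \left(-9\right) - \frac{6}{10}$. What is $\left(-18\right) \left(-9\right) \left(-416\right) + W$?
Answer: $- \frac{337248}{5} \approx -67450.0$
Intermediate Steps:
$W = - \frac{288}{5}$ ($W = 6 \left(1 \left(-9\right) - \frac{6}{10}\right) = 6 \left(-9 - \frac{3}{5}\right) = 6 \left(- \frac{48}{5}\right) = - \frac{288}{5} \approx -57.6$)
$\left(-18\right) \left(-9\right) \left(-416\right) + W = \left(-18\right) \left(-9\right) \left(-416\right) - \frac{288}{5} = 162 \left(-416\right) - \frac{288}{5} = -67392 - \frac{288}{5} = - \frac{337248}{5}$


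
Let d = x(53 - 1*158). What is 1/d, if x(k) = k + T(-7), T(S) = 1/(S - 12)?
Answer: -19/1996 ≈ -0.0095190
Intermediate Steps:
T(S) = 1/(-12 + S)
x(k) = -1/19 + k (x(k) = k + 1/(-12 - 7) = k + 1/(-19) = k - 1/19 = -1/19 + k)
d = -1996/19 (d = -1/19 + (53 - 1*158) = -1/19 + (53 - 158) = -1/19 - 105 = -1996/19 ≈ -105.05)
1/d = 1/(-1996/19) = -19/1996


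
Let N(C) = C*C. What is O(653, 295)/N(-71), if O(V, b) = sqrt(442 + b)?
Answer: sqrt(737)/5041 ≈ 0.0053854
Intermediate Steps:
N(C) = C**2
O(653, 295)/N(-71) = sqrt(442 + 295)/((-71)**2) = sqrt(737)/5041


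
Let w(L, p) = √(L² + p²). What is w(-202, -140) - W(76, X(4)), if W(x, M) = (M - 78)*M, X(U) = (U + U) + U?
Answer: 792 + 2*√15101 ≈ 1037.8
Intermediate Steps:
X(U) = 3*U (X(U) = 2*U + U = 3*U)
W(x, M) = M*(-78 + M) (W(x, M) = (-78 + M)*M = M*(-78 + M))
w(-202, -140) - W(76, X(4)) = √((-202)² + (-140)²) - 3*4*(-78 + 3*4) = √(40804 + 19600) - 12*(-78 + 12) = √60404 - 12*(-66) = 2*√15101 - 1*(-792) = 2*√15101 + 792 = 792 + 2*√15101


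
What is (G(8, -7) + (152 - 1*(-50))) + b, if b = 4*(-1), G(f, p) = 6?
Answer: 204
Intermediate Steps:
b = -4
(G(8, -7) + (152 - 1*(-50))) + b = (6 + (152 - 1*(-50))) - 4 = (6 + (152 + 50)) - 4 = (6 + 202) - 4 = 208 - 4 = 204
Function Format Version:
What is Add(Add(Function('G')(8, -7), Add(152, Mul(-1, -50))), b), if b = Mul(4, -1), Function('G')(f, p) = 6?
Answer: 204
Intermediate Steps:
b = -4
Add(Add(Function('G')(8, -7), Add(152, Mul(-1, -50))), b) = Add(Add(6, Add(152, Mul(-1, -50))), -4) = Add(Add(6, Add(152, 50)), -4) = Add(Add(6, 202), -4) = Add(208, -4) = 204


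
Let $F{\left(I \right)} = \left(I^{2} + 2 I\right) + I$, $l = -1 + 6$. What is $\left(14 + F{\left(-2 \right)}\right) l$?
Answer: $60$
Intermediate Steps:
$l = 5$
$F{\left(I \right)} = I^{2} + 3 I$
$\left(14 + F{\left(-2 \right)}\right) l = \left(14 - 2 \left(3 - 2\right)\right) 5 = \left(14 - 2\right) 5 = 12 \cdot 5 = 60$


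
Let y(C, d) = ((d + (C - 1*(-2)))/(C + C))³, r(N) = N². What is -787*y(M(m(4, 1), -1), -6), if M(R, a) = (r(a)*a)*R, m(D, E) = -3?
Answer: 787/216 ≈ 3.6435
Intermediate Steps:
M(R, a) = R*a³ (M(R, a) = (a²*a)*R = a³*R = R*a³)
y(C, d) = (2 + C + d)³/(8*C³) (y(C, d) = ((d + (C + 2))/((2*C)))³ = ((d + (2 + C))*(1/(2*C)))³ = ((2 + C + d)*(1/(2*C)))³ = ((2 + C + d)/(2*C))³ = (2 + C + d)³/(8*C³))
-787*y(M(m(4, 1), -1), -6) = -787*(2 - 3*(-1)³ - 6)³/(8*(-3*(-1)³)³) = -787*(2 - 3*(-1) - 6)³/(8*(-3*(-1))³) = -787*(2 + 3 - 6)³/(8*3³) = -787*(-1)³/(8*27) = -787*(-1)/(8*27) = -787*(-1/216) = 787/216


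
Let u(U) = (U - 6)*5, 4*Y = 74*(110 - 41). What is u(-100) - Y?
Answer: -3613/2 ≈ -1806.5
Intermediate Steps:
Y = 2553/2 (Y = (74*(110 - 41))/4 = (74*69)/4 = (1/4)*5106 = 2553/2 ≈ 1276.5)
u(U) = -30 + 5*U (u(U) = (-6 + U)*5 = -30 + 5*U)
u(-100) - Y = (-30 + 5*(-100)) - 1*2553/2 = (-30 - 500) - 2553/2 = -530 - 2553/2 = -3613/2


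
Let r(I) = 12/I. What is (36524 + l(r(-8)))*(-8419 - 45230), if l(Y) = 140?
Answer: -1966986936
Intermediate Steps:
(36524 + l(r(-8)))*(-8419 - 45230) = (36524 + 140)*(-8419 - 45230) = 36664*(-53649) = -1966986936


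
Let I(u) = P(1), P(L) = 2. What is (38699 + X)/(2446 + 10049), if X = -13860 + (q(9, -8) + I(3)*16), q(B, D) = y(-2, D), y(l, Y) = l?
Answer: 24869/12495 ≈ 1.9903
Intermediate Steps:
q(B, D) = -2
I(u) = 2
X = -13830 (X = -13860 + (-2 + 2*16) = -13860 + (-2 + 32) = -13860 + 30 = -13830)
(38699 + X)/(2446 + 10049) = (38699 - 13830)/(2446 + 10049) = 24869/12495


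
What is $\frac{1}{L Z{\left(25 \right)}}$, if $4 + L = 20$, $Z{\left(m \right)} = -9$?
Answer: $- \frac{1}{144} \approx -0.0069444$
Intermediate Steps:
$L = 16$ ($L = -4 + 20 = 16$)
$\frac{1}{L Z{\left(25 \right)}} = \frac{1}{16 \left(-9\right)} = \frac{1}{-144} = - \frac{1}{144}$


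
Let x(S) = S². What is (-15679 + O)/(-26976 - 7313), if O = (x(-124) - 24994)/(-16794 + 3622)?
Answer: 103257085/225827354 ≈ 0.45724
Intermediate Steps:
O = 4809/6586 (O = ((-124)² - 24994)/(-16794 + 3622) = (15376 - 24994)/(-13172) = -9618*(-1/13172) = 4809/6586 ≈ 0.73019)
(-15679 + O)/(-26976 - 7313) = (-15679 + 4809/6586)/(-26976 - 7313) = -103257085/6586/(-34289) = -103257085/6586*(-1/34289) = 103257085/225827354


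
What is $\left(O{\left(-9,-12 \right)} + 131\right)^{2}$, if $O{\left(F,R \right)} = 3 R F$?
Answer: $207025$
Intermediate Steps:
$O{\left(F,R \right)} = 3 F R$
$\left(O{\left(-9,-12 \right)} + 131\right)^{2} = \left(3 \left(-9\right) \left(-12\right) + 131\right)^{2} = \left(324 + 131\right)^{2} = 455^{2} = 207025$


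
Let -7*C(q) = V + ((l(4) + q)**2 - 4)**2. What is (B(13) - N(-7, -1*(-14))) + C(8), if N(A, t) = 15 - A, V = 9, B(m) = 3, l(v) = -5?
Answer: -167/7 ≈ -23.857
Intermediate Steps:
C(q) = -9/7 - (-4 + (-5 + q)**2)**2/7 (C(q) = -(9 + ((-5 + q)**2 - 4)**2)/7 = -(9 + (-4 + (-5 + q)**2)**2)/7 = -9/7 - (-4 + (-5 + q)**2)**2/7)
(B(13) - N(-7, -1*(-14))) + C(8) = (3 - (15 - 1*(-7))) + (-9/7 - (-4 + (-5 + 8)**2)**2/7) = (3 - (15 + 7)) + (-9/7 - (-4 + 3**2)**2/7) = (3 - 1*22) + (-9/7 - (-4 + 9)**2/7) = (3 - 22) + (-9/7 - 1/7*5**2) = -19 + (-9/7 - 1/7*25) = -19 + (-9/7 - 25/7) = -19 - 34/7 = -167/7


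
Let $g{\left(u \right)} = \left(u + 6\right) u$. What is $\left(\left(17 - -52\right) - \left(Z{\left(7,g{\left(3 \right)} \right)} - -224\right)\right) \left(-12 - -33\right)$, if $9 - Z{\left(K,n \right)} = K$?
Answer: $-3297$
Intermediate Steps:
$g{\left(u \right)} = u \left(6 + u\right)$ ($g{\left(u \right)} = \left(6 + u\right) u = u \left(6 + u\right)$)
$Z{\left(K,n \right)} = 9 - K$
$\left(\left(17 - -52\right) - \left(Z{\left(7,g{\left(3 \right)} \right)} - -224\right)\right) \left(-12 - -33\right) = \left(\left(17 - -52\right) - \left(\left(9 - 7\right) - -224\right)\right) \left(-12 - -33\right) = \left(\left(17 + 52\right) - \left(\left(9 - 7\right) + 224\right)\right) \left(-12 + 33\right) = \left(69 - \left(2 + 224\right)\right) 21 = \left(69 - 226\right) 21 = \left(-157\right) 21 = -3297$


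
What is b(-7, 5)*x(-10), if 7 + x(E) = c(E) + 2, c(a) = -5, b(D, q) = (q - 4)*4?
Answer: -40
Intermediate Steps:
b(D, q) = -16 + 4*q (b(D, q) = (-4 + q)*4 = -16 + 4*q)
x(E) = -10 (x(E) = -7 + (-5 + 2) = -7 - 3 = -10)
b(-7, 5)*x(-10) = (-16 + 4*5)*(-10) = (-16 + 20)*(-10) = 4*(-10) = -40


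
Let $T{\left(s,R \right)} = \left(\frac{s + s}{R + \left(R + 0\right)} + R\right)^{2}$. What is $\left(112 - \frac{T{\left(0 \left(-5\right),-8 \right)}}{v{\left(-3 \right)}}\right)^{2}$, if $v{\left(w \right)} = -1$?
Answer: $30976$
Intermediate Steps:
$T{\left(s,R \right)} = \left(R + \frac{s}{R}\right)^{2}$ ($T{\left(s,R \right)} = \left(\frac{2 s}{R + R} + R\right)^{2} = \left(\frac{2 s}{2 R} + R\right)^{2} = \left(2 s \frac{1}{2 R} + R\right)^{2} = \left(\frac{s}{R} + R\right)^{2} = \left(R + \frac{s}{R}\right)^{2}$)
$\left(112 - \frac{T{\left(0 \left(-5\right),-8 \right)}}{v{\left(-3 \right)}}\right)^{2} = \left(112 - \frac{\frac{1}{64} \left(0 \left(-5\right) + \left(-8\right)^{2}\right)^{2}}{-1}\right)^{2} = \left(112 - \frac{\left(0 + 64\right)^{2}}{64} \left(-1\right)\right)^{2} = \left(112 - \frac{64^{2}}{64} \left(-1\right)\right)^{2} = \left(112 - \frac{1}{64} \cdot 4096 \left(-1\right)\right)^{2} = \left(112 - 64 \left(-1\right)\right)^{2} = \left(112 - -64\right)^{2} = \left(112 + 64\right)^{2} = 176^{2} = 30976$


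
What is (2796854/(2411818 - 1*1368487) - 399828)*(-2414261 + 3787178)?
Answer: -190904177593784746/347777 ≈ -5.4893e+11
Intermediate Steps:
(2796854/(2411818 - 1*1368487) - 399828)*(-2414261 + 3787178) = (2796854/(2411818 - 1368487) - 399828)*1372917 = (2796854/1043331 - 399828)*1372917 = -417150150214/1043331*1372917 = -190904177593784746/347777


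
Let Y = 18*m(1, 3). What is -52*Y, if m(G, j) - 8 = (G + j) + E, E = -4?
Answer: -7488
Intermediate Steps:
m(G, j) = 4 + G + j (m(G, j) = 8 + ((G + j) - 4) = 8 + (-4 + G + j) = 4 + G + j)
Y = 144 (Y = 18*(4 + 1 + 3) = 18*8 = 144)
-52*Y = -52*144 = -7488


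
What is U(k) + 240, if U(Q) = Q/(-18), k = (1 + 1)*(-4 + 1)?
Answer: 721/3 ≈ 240.33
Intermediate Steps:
k = -6 (k = 2*(-3) = -6)
U(Q) = -Q/18 (U(Q) = Q*(-1/18) = -Q/18)
U(k) + 240 = -1/18*(-6) + 240 = ⅓ + 240 = 721/3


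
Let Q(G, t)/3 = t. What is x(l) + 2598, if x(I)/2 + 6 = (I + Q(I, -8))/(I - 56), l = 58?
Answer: 2620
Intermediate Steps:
Q(G, t) = 3*t
x(I) = -12 + 2*(-24 + I)/(-56 + I) (x(I) = -12 + 2*((I + 3*(-8))/(I - 56)) = -12 + 2*((I - 24)/(-56 + I)) = -12 + 2*((-24 + I)/(-56 + I)) = -12 + 2*(-24 + I)/(-56 + I))
x(l) + 2598 = 2*(312 - 5*58)/(-56 + 58) + 2598 = 2*(312 - 290)/2 + 2598 = 2*(½)*22 + 2598 = 22 + 2598 = 2620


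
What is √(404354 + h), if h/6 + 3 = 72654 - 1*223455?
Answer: I*√500470 ≈ 707.44*I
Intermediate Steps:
h = -904824 (h = -18 + 6*(72654 - 1*223455) = -18 + 6*(72654 - 223455) = -18 + 6*(-150801) = -18 - 904806 = -904824)
√(404354 + h) = √(404354 - 904824) = √(-500470) = I*√500470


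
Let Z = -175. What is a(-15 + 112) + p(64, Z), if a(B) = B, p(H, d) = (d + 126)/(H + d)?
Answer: 10816/111 ≈ 97.441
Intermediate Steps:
p(H, d) = (126 + d)/(H + d)
a(-15 + 112) + p(64, Z) = (-15 + 112) + (126 - 175)/(64 - 175) = 97 - 49/(-111) = 97 - 1/111*(-49) = 97 + 49/111 = 10816/111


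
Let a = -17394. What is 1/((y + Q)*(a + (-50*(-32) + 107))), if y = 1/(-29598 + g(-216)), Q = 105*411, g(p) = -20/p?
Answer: -1598287/1081996321286097 ≈ -1.4772e-9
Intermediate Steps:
Q = 43155
y = -54/1598287 (y = 1/(-29598 - 20/(-216)) = 1/(-29598 - 20*(-1/216)) = 1/(-29598 + 5/54) = 1/(-1598287/54) = -54/1598287 ≈ -3.3786e-5)
1/((y + Q)*(a + (-50*(-32) + 107))) = 1/((-54/1598287 + 43155)*(-17394 + (-50*(-32) + 107))) = 1/(68974075431*(-17394 + (1600 + 107))/1598287) = 1/(68974075431*(-17394 + 1707)/1598287) = 1/((68974075431/1598287)*(-15687)) = 1/(-1081996321286097/1598287) = -1598287/1081996321286097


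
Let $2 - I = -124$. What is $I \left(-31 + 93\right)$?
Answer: $7812$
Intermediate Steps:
$I = 126$ ($I = 2 - -124 = 2 + 124 = 126$)
$I \left(-31 + 93\right) = 126 \left(-31 + 93\right) = 126 \cdot 62 = 7812$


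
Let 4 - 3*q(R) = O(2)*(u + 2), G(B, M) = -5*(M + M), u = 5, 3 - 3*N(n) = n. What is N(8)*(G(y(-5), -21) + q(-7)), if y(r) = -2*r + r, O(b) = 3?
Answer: -3065/9 ≈ -340.56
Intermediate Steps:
N(n) = 1 - n/3
y(r) = -r
G(B, M) = -10*M
q(R) = -17/3 (q(R) = 4/3 - (5 + 2) = 4/3 - 7 = -17/3)
N(8)*(G(y(-5), -21) + q(-7)) = (1 - ⅓*8)*(-10*(-21) - 17/3) = (1 - 8/3)*(210 - 17/3) = -5/3*613/3 = -3065/9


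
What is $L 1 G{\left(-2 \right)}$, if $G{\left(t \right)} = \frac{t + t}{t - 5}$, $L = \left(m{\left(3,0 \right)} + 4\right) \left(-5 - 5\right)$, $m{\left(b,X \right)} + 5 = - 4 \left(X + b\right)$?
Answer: $\frac{520}{7} \approx 74.286$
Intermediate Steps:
$m{\left(b,X \right)} = -5 - 4 X - 4 b$ ($m{\left(b,X \right)} = -5 - 4 \left(X + b\right) = -5 - \left(4 X + 4 b\right) = -5 - 4 X - 4 b$)
$L = 130$ ($L = \left(\left(-5 - 0 - 12\right) + 4\right) \left(-5 - 5\right) = \left(\left(-5 + 0 - 12\right) + 4\right) \left(-10\right) = \left(-17 + 4\right) \left(-10\right) = \left(-13\right) \left(-10\right) = 130$)
$G{\left(t \right)} = \frac{2 t}{-5 + t}$
$L 1 G{\left(-2 \right)} = 130 \cdot 1 \cdot 2 \left(-2\right) \frac{1}{-5 - 2} = 130 \cdot 2 \left(-2\right) \frac{1}{-7} = 130 \cdot 2 \left(-2\right) \left(- \frac{1}{7}\right) = 130 \cdot \frac{4}{7} = \frac{520}{7}$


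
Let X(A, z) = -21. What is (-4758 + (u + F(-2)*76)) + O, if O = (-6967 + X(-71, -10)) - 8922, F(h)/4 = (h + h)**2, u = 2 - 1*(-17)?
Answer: -15785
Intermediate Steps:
u = 19 (u = 2 + 17 = 19)
F(h) = 16*h**2 (F(h) = 4*(h + h)**2 = 4*(2*h)**2 = 4*(4*h**2) = 16*h**2)
O = -15910 (O = (-6967 - 21) - 8922 = -6988 - 8922 = -15910)
(-4758 + (u + F(-2)*76)) + O = (-4758 + (19 + (16*(-2)**2)*76)) - 15910 = (-4758 + (19 + (16*4)*76)) - 15910 = (-4758 + (19 + 64*76)) - 15910 = (-4758 + (19 + 4864)) - 15910 = (-4758 + 4883) - 15910 = 125 - 15910 = -15785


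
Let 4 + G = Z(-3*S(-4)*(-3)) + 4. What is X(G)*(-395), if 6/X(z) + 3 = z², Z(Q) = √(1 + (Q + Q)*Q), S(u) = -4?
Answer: -237/259 ≈ -0.91506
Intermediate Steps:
Z(Q) = √(1 + 2*Q²) (Z(Q) = √(1 + (2*Q)*Q) = √(1 + 2*Q²))
G = √2593 (G = -4 + (√(1 + 2*(-3*(-4)*(-3))²) + 4) = -4 + (√(1 + 2*(12*(-3))²) + 4) = -4 + (√(1 + 2*(-36)²) + 4) = -4 + (√(1 + 2*1296) + 4) = -4 + (√(1 + 2592) + 4) = -4 + (√2593 + 4) = -4 + (4 + √2593) = √2593 ≈ 50.922)
X(z) = 6/(-3 + z²)
X(G)*(-395) = (6/(-3 + (√2593)²))*(-395) = (6/(-3 + 2593))*(-395) = (6/2590)*(-395) = (6*(1/2590))*(-395) = (3/1295)*(-395) = -237/259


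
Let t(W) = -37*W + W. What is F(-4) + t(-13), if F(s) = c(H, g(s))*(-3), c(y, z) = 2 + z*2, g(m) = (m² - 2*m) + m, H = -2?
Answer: 342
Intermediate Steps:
t(W) = -36*W
g(m) = m² - m
c(y, z) = 2 + 2*z
F(s) = -6 - 6*s*(-1 + s) (F(s) = (2 + 2*(s*(-1 + s)))*(-3) = (2 + 2*s*(-1 + s))*(-3) = -6 - 6*s*(-1 + s))
F(-4) + t(-13) = (-6 - 6*(-4)² + 6*(-4)) - 36*(-13) = (-6 - 6*16 - 24) + 468 = (-6 - 96 - 24) + 468 = -126 + 468 = 342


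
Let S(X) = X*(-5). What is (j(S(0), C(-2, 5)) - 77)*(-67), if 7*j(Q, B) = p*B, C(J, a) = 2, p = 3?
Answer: 35711/7 ≈ 5101.6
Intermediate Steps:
S(X) = -5*X
j(Q, B) = 3*B/7 (j(Q, B) = (3*B)/7 = 3*B/7)
(j(S(0), C(-2, 5)) - 77)*(-67) = ((3/7)*2 - 77)*(-67) = (6/7 - 77)*(-67) = -533/7*(-67) = 35711/7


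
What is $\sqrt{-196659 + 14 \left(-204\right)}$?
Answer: $i \sqrt{199515} \approx 446.67 i$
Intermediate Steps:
$\sqrt{-196659 + 14 \left(-204\right)} = \sqrt{-196659 - 2856} = \sqrt{-199515} = i \sqrt{199515}$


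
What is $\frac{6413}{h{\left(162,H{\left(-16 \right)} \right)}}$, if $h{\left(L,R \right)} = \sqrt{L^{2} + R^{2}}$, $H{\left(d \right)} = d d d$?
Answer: $\frac{6413 \sqrt{4200865}}{8401730} \approx 1.5645$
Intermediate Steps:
$H{\left(d \right)} = d^{3}$ ($H{\left(d \right)} = d^{2} d = d^{3}$)
$\frac{6413}{h{\left(162,H{\left(-16 \right)} \right)}} = \frac{6413}{\sqrt{162^{2} + \left(\left(-16\right)^{3}\right)^{2}}} = \frac{6413}{\sqrt{26244 + \left(-4096\right)^{2}}} = \frac{6413}{\sqrt{26244 + 16777216}} = \frac{6413}{\sqrt{16803460}} = \frac{6413}{2 \sqrt{4200865}} = 6413 \frac{\sqrt{4200865}}{8401730} = \frac{6413 \sqrt{4200865}}{8401730}$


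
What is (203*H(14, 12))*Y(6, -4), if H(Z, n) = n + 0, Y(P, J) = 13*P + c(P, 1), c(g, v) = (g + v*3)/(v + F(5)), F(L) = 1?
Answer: 200970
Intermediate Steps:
c(g, v) = (g + 3*v)/(1 + v) (c(g, v) = (g + v*3)/(v + 1) = (g + 3*v)/(1 + v))
Y(P, J) = 3/2 + 27*P/2 (Y(P, J) = 13*P + (P + 3*1)/(1 + 1) = 13*P + (P + 3)/2 = 13*P + (3 + P)/2 = 13*P + (3/2 + P/2) = 3/2 + 27*P/2)
H(Z, n) = n
(203*H(14, 12))*Y(6, -4) = (203*12)*(3/2 + (27/2)*6) = 2436*(3/2 + 81) = 2436*(165/2) = 200970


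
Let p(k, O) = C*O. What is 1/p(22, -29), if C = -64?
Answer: 1/1856 ≈ 0.00053879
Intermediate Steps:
p(k, O) = -64*O
1/p(22, -29) = 1/(-64*(-29)) = 1/1856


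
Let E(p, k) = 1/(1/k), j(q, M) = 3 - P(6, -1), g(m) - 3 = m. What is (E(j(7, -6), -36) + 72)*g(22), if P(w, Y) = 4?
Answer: 900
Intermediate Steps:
g(m) = 3 + m
j(q, M) = -1 (j(q, M) = 3 - 1*4 = 3 - 4 = -1)
E(p, k) = k
(E(j(7, -6), -36) + 72)*g(22) = (-36 + 72)*(3 + 22) = 36*25 = 900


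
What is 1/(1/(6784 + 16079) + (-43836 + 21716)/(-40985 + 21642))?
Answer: 442239009/505748903 ≈ 0.87442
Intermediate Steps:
1/(1/(6784 + 16079) + (-43836 + 21716)/(-40985 + 21642)) = 1/(1/22863 - 22120/(-19343)) = 1/(1/22863 - 22120*(-1/19343)) = 1/(1/22863 + 22120/19343) = 1/(505748903/442239009) = 442239009/505748903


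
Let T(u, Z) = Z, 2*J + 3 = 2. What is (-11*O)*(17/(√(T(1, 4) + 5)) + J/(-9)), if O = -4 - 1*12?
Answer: 9064/9 ≈ 1007.1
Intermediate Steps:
J = -½ (J = -3/2 + (½)*2 = -3/2 + 1 = -½ ≈ -0.50000)
O = -16 (O = -4 - 12 = -16)
(-11*O)*(17/(√(T(1, 4) + 5)) + J/(-9)) = (-11*(-16))*(17/(√(4 + 5)) - ½/(-9)) = 176*(17/(√9) - ½*(-⅑)) = 176*(17/3 + 1/18) = 176*(103/18) = 9064/9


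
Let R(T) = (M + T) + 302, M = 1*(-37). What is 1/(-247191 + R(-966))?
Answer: -1/247892 ≈ -4.0340e-6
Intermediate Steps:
M = -37
R(T) = 265 + T (R(T) = (-37 + T) + 302 = 265 + T)
1/(-247191 + R(-966)) = 1/(-247191 + (265 - 966)) = 1/(-247191 - 701) = 1/(-247892) = -1/247892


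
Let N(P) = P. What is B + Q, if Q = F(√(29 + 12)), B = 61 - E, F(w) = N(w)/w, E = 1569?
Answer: -1507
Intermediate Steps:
F(w) = 1 (F(w) = w/w = 1)
B = -1508 (B = 61 - 1*1569 = 61 - 1569 = -1508)
Q = 1
B + Q = -1508 + 1 = -1507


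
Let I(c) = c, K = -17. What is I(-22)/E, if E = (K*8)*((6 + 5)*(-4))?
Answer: -1/272 ≈ -0.0036765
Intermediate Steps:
E = 5984 (E = (-17*8)*((6 + 5)*(-4)) = -1496*(-4) = -136*(-44) = 5984)
I(-22)/E = -22/5984 = -22*1/5984 = -1/272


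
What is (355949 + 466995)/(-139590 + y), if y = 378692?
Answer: 411472/119551 ≈ 3.4418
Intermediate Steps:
(355949 + 466995)/(-139590 + y) = (355949 + 466995)/(-139590 + 378692) = 822944/239102 = 822944*(1/239102) = 411472/119551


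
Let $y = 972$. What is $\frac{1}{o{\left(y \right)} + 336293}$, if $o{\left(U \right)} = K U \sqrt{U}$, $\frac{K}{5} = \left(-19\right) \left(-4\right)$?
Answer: $- \frac{336293}{132493765949351} + \frac{6648480 \sqrt{3}}{132493765949351} \approx 8.4375 \cdot 10^{-8}$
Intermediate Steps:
$K = 380$ ($K = 5 \left(\left(-19\right) \left(-4\right)\right) = 5 \cdot 76 = 380$)
$o{\left(U \right)} = 380 U^{\frac{3}{2}}$ ($o{\left(U \right)} = 380 U \sqrt{U} = 380 U^{\frac{3}{2}}$)
$\frac{1}{o{\left(y \right)} + 336293} = \frac{1}{380 \cdot 972^{\frac{3}{2}} + 336293} = \frac{1}{380 \cdot 17496 \sqrt{3} + 336293} = \frac{1}{6648480 \sqrt{3} + 336293} = \frac{1}{336293 + 6648480 \sqrt{3}}$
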